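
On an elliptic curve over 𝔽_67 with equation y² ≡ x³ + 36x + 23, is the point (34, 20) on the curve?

no

y² = 20² ≡ 65; x³ + 36x + 23 = 40551 ≡ 16 (mod 67). 65 ≠ 16.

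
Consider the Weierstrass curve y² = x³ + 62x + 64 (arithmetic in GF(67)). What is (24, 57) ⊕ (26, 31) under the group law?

(52, 39)

(24, 57) + (26, 31). λ = (31 - 57)/(26 - 24) ≡ 41/2 mod 67. 2⁻¹ ≡ 34 (mod 67), so λ ≡ 54.
  x = λ² - 24 - 26 = 2916 - 50 ≡ 52; y = λ·(24 - 52) - 57 ≡ 39. → (52, 39)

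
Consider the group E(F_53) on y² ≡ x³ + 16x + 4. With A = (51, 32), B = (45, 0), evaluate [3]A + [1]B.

(52, 27)

First 3A:
Repeated addition: build up to 3A.
2A: tangent at (51, 32): λ = (3·51² + 16)/(2·32) ≡ 28/11. 11⁻¹ ≡ 29 (mod 53), so λ ≡ 28·29 ≡ 17.
  x = λ² - 51 - 51 = 289 - 102 ≡ 28; y = λ·(51 - 28) - 32 ≡ 41. → (28, 41)
3A: (28, 41) + (51, 32). λ = (32 - 41)/(51 - 28) ≡ 44/23 mod 53. 23⁻¹ ≡ 30 (mod 53), so λ ≡ 48.
  x = λ² - 28 - 51 = 2304 - 79 ≡ 52; y = λ·(28 - 52) - 41 ≡ 26. → (52, 26)
3A = (52, 26).
Finally 3A + B:
(52, 26) + (45, 0). λ = (0 - 26)/(45 - 52) ≡ 27/46 mod 53. 46⁻¹ ≡ 15 (mod 53), so λ ≡ 34.
  x = λ² - 52 - 45 = 1156 - 97 ≡ 52; y = λ·(52 - 52) - 26 ≡ 27. → (52, 27)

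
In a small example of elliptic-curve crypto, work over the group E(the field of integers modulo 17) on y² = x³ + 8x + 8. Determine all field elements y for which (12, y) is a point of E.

x³ + 8x + 8 = 1832 ≡ 13 (mod 17).
Square roots of 13 mod 17: 8 and 9 (since 8² = 64 ≡ 13).

8, 9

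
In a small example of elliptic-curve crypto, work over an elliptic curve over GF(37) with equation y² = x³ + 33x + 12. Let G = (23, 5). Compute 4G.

(22, 29)

Double-and-add on 4 = (100)₂. Start with G = (23, 5) for the leading 1-bit.
double: tangent at (23, 5): λ = (3·23² + 33)/(2·5) ≡ 29/10. 10⁻¹ ≡ 26 (mod 37), so λ ≡ 29·26 ≡ 14.
  x = λ² - 23 - 23 = 196 - 46 ≡ 2; y = λ·(23 - 2) - 5 ≡ 30. → (2, 30)
double: tangent at (2, 30): λ = (3·2² + 33)/(2·30) ≡ 8/23. 23⁻¹ ≡ 29 (mod 37) since 23·29 = 667 ≡ 1, so λ ≡ 8·29 ≡ 10.
  x = λ² - 2 - 2 = 100 - 4 ≡ 22; y = λ·(2 - 22) - 30 ≡ 29. → (22, 29)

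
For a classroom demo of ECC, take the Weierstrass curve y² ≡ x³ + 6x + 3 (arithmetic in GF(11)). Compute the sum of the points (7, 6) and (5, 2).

(7, 6) + (5, 2). λ = (2 - 6)/(5 - 7) ≡ 7/9 mod 11. 9⁻¹ ≡ 5 (mod 11) since 9·5 = 45 ≡ 1, so λ ≡ 2.
  x = λ² - 7 - 5 = 4 - 12 ≡ 3; y = λ·(7 - 3) - 6 ≡ 2. → (3, 2)

(3, 2)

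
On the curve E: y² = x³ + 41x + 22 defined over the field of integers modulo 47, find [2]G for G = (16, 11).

(2, 21)

tangent at (16, 11): λ = (3·16² + 41)/(2·11) ≡ 10/22. 22⁻¹ ≡ 15 (mod 47) since 22·15 = 330 ≡ 1, so λ ≡ 10·15 ≡ 9.
  x = λ² - 16 - 16 = 81 - 32 ≡ 2; y = λ·(16 - 2) - 11 ≡ 21. → (2, 21)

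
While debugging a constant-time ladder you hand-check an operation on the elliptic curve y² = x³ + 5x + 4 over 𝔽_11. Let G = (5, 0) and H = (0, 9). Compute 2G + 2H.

(5, 0)

First 2G:
Repeated addition: build up to 2G.
2G: (5, 0) + (5, 0): same x and y₁ ≡ -y₂, so the sum is O.
2G = O.
Next 2H:
Repeated addition: build up to 2H.
2H: tangent at (0, 9): λ = (3·0² + 5)/(2·9) ≡ 5/7. 7⁻¹ ≡ 8 (mod 11), so λ ≡ 5·8 ≡ 7.
  x = λ² - 0 - 0 = 49 - 0 ≡ 5; y = λ·(0 - 5) - 9 ≡ 0. → (5, 0)
2H = (5, 0).
Finally 2G + 2H:
O + (5, 0) = (5, 0) (identity).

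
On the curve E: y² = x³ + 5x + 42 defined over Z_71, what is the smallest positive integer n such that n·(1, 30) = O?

2P: tangent at (1, 30): λ = (3·1² + 5)/(2·30) ≡ 8/60. 60⁻¹ ≡ 58 (mod 71) since 60·58 = 3480 ≡ 1, so λ ≡ 8·58 ≡ 38.
  x = λ² - 1 - 1 = 1444 - 2 ≡ 22; y = λ·(1 - 22) - 30 ≡ 24. → (22, 24)
3P: (22, 24) + (1, 30). λ = (30 - 24)/(1 - 22) ≡ 6/50 mod 71. 50⁻¹ ≡ 27 (mod 71), so λ ≡ 20.
  x = λ² - 22 - 1 = 400 - 23 ≡ 22; y = λ·(22 - 22) - 24 ≡ 47. → (22, 47)
4P: (22, 47) + (1, 30). λ = (30 - 47)/(1 - 22) ≡ 54/50 mod 71. 50⁻¹ ≡ 27 (mod 71) since 50·27 = 1350 ≡ 1, so λ ≡ 38.
  x = λ² - 22 - 1 = 1444 - 23 ≡ 1; y = λ·(22 - 1) - 47 ≡ 41. → (1, 41)
5P: (1, 41) + (1, 30): same x and y₁ ≡ -y₂, so the sum is O.
5P = O, so the order is 5.

5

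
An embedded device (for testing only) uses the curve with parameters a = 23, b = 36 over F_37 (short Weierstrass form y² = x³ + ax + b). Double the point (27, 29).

tangent at (27, 29): λ = (3·27² + 23)/(2·29) ≡ 27/21. 21⁻¹ ≡ 30 (mod 37), so λ ≡ 27·30 ≡ 33.
  x = λ² - 27 - 27 = 1089 - 54 ≡ 36; y = λ·(27 - 36) - 29 ≡ 7. → (36, 7)

(36, 7)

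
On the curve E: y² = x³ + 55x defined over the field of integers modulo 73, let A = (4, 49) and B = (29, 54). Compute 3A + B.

First 3A:
Repeated addition: build up to 3A.
2A: tangent at (4, 49): λ = (3·4² + 55)/(2·49) ≡ 30/25. 25⁻¹ ≡ 38 (mod 73) since 25·38 = 950 ≡ 1, so λ ≡ 30·38 ≡ 45.
  x = λ² - 4 - 4 = 2025 - 8 ≡ 46; y = λ·(4 - 46) - 49 ≡ 32. → (46, 32)
3A: (46, 32) + (4, 49). λ = (49 - 32)/(4 - 46) ≡ 17/31 mod 73. 31⁻¹ ≡ 33 (mod 73), so λ ≡ 50.
  x = λ² - 46 - 4 = 2500 - 50 ≡ 41; y = λ·(46 - 41) - 32 ≡ 72. → (41, 72)
3A = (41, 72).
Finally 3A + B:
(41, 72) + (29, 54). λ = (54 - 72)/(29 - 41) ≡ 55/61 mod 73. 61⁻¹ ≡ 6 (mod 73), so λ ≡ 38.
  x = λ² - 41 - 29 = 1444 - 70 ≡ 60; y = λ·(41 - 60) - 72 ≡ 9. → (60, 9)

(60, 9)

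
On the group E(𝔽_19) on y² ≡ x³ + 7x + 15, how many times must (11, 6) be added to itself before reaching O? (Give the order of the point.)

2P: tangent at (11, 6): λ = (3·11² + 7)/(2·6) ≡ 9/12. 12⁻¹ ≡ 8 (mod 19), so λ ≡ 9·8 ≡ 15.
  x = λ² - 11 - 11 = 225 - 22 ≡ 13; y = λ·(11 - 13) - 6 ≡ 2. → (13, 2)
3P: (13, 2) + (11, 6). λ = (6 - 2)/(11 - 13) ≡ 4/17 mod 19. 17⁻¹ ≡ 9 (mod 19), so λ ≡ 17.
  x = λ² - 13 - 11 = 289 - 24 ≡ 18; y = λ·(13 - 18) - 2 ≡ 8. → (18, 8)
4P: (18, 8) + (11, 6). λ = (6 - 8)/(11 - 18) ≡ 17/12 mod 19. 12⁻¹ ≡ 8 (mod 19), so λ ≡ 3.
  x = λ² - 18 - 11 = 9 - 29 ≡ 18; y = λ·(18 - 18) - 8 ≡ 11. → (18, 11)
5P: (18, 11) + (11, 6). λ = (6 - 11)/(11 - 18) ≡ 14/12 mod 19. 12⁻¹ ≡ 8 (mod 19) since 12·8 = 96 ≡ 1, so λ ≡ 17.
  x = λ² - 18 - 11 = 289 - 29 ≡ 13; y = λ·(18 - 13) - 11 ≡ 17. → (13, 17)
6P: (13, 17) + (11, 6). λ = (6 - 17)/(11 - 13) ≡ 8/17 mod 19. 17⁻¹ ≡ 9 (mod 19), so λ ≡ 15.
  x = λ² - 13 - 11 = 225 - 24 ≡ 11; y = λ·(13 - 11) - 17 ≡ 13. → (11, 13)
7P: (11, 13) + (11, 6): same x and y₁ ≡ -y₂, so the sum is O.
7P = O, so the order is 7.

7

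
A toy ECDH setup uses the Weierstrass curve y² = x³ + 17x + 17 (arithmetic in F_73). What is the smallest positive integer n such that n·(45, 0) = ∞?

2P: (45, 0) + (45, 0): same x and y₁ ≡ -y₂, so the sum is ∞.
2P = ∞, so the order is 2.

2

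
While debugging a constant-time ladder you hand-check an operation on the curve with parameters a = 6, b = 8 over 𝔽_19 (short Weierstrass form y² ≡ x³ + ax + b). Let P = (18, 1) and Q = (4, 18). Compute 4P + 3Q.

First 4P:
Repeated addition: build up to 4P.
2P: tangent at (18, 1): λ = (3·18² + 6)/(2·1) ≡ 9/2. 2⁻¹ ≡ 10 (mod 19), so λ ≡ 9·10 ≡ 14.
  x = λ² - 18 - 18 = 196 - 36 ≡ 8; y = λ·(18 - 8) - 1 ≡ 6. → (8, 6)
3P: (8, 6) + (18, 1). λ = (1 - 6)/(18 - 8) ≡ 14/10 mod 19. 10⁻¹ ≡ 2 (mod 19) since 10·2 = 20 ≡ 1, so λ ≡ 9.
  x = λ² - 8 - 18 = 81 - 26 ≡ 17; y = λ·(8 - 17) - 6 ≡ 8. → (17, 8)
4P: (17, 8) + (18, 1). λ = (1 - 8)/(18 - 17) ≡ 12/1 mod 19. 1⁻¹ ≡ 1 (mod 19), so λ ≡ 12.
  x = λ² - 17 - 18 = 144 - 35 ≡ 14; y = λ·(17 - 14) - 8 ≡ 9. → (14, 9)
4P = (14, 9).
Next 3Q:
Repeated addition: build up to 3Q.
2Q: tangent at (4, 18): λ = (3·4² + 6)/(2·18) ≡ 16/17. 17⁻¹ ≡ 9 (mod 19), so λ ≡ 16·9 ≡ 11.
  x = λ² - 4 - 4 = 121 - 8 ≡ 18; y = λ·(4 - 18) - 18 ≡ 18. → (18, 18)
3Q: (18, 18) + (4, 18). λ = (18 - 18)/(4 - 18) ≡ 0/5 mod 19. 5⁻¹ ≡ 4 (mod 19) since 5·4 = 20 ≡ 1, so λ ≡ 0.
  x = λ² - 18 - 4 = 0 - 22 ≡ 16; y = λ·(18 - 16) - 18 ≡ 1. → (16, 1)
3Q = (16, 1).
Finally 4P + 3Q:
(14, 9) + (16, 1). λ = (1 - 9)/(16 - 14) ≡ 11/2 mod 19. 2⁻¹ ≡ 10 (mod 19) since 2·10 = 20 ≡ 1, so λ ≡ 15.
  x = λ² - 14 - 16 = 225 - 30 ≡ 5; y = λ·(14 - 5) - 9 ≡ 12. → (5, 12)

(5, 12)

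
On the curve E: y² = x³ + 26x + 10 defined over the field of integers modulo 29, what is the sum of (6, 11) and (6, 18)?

O

The two points share x = 6 and their y-coordinates satisfy 11 + 18 ≡ 0 (mod 29), so they are inverses. Their sum is the point at infinity.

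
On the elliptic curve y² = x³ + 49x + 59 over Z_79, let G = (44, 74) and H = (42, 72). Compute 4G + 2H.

First 4G:
Repeated addition: build up to 4G.
2G: tangent at (44, 74): λ = (3·44² + 49)/(2·74) ≡ 11/69. 69⁻¹ ≡ 71 (mod 79), so λ ≡ 11·71 ≡ 70.
  x = λ² - 44 - 44 = 4900 - 88 ≡ 72; y = λ·(44 - 72) - 74 ≡ 20. → (72, 20)
3G: (72, 20) + (44, 74). λ = (74 - 20)/(44 - 72) ≡ 54/51 mod 79. 51⁻¹ ≡ 31 (mod 79) since 51·31 = 1581 ≡ 1, so λ ≡ 15.
  x = λ² - 72 - 44 = 225 - 116 ≡ 30; y = λ·(72 - 30) - 20 ≡ 57. → (30, 57)
4G: (30, 57) + (44, 74). λ = (74 - 57)/(44 - 30) ≡ 17/14 mod 79. 14⁻¹ ≡ 17 (mod 79), so λ ≡ 52.
  x = λ² - 30 - 44 = 2704 - 74 ≡ 23; y = λ·(30 - 23) - 57 ≡ 70. → (23, 70)
4G = (23, 70).
Next 2H:
Repeated addition: build up to 2H.
2H: tangent at (42, 72): λ = (3·42² + 49)/(2·72) ≡ 48/65. 65⁻¹ ≡ 62 (mod 79) since 65·62 = 4030 ≡ 1, so λ ≡ 48·62 ≡ 53.
  x = λ² - 42 - 42 = 2809 - 84 ≡ 39; y = λ·(42 - 39) - 72 ≡ 8. → (39, 8)
2H = (39, 8).
Finally 4G + 2H:
(23, 70) + (39, 8). λ = (8 - 70)/(39 - 23) ≡ 17/16 mod 79. 16⁻¹ ≡ 5 (mod 79), so λ ≡ 6.
  x = λ² - 23 - 39 = 36 - 62 ≡ 53; y = λ·(23 - 53) - 70 ≡ 66. → (53, 66)

(53, 66)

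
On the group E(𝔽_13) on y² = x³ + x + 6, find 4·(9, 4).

Write Q = (9, 4).
Repeated addition: build up to 4Q.
2Q: tangent at (9, 4): λ = (3·9² + 1)/(2·4) ≡ 10/8. 8⁻¹ ≡ 5 (mod 13) since 8·5 = 40 ≡ 1, so λ ≡ 10·5 ≡ 11.
  x = λ² - 9 - 9 = 121 - 18 ≡ 12; y = λ·(9 - 12) - 4 ≡ 2. → (12, 2)
3Q: (12, 2) + (9, 4). λ = (4 - 2)/(9 - 12) ≡ 2/10 mod 13. 10⁻¹ ≡ 4 (mod 13), so λ ≡ 8.
  x = λ² - 12 - 9 = 64 - 21 ≡ 4; y = λ·(12 - 4) - 2 ≡ 10. → (4, 10)
4Q: (4, 10) + (9, 4). λ = (4 - 10)/(9 - 4) ≡ 7/5 mod 13. 5⁻¹ ≡ 8 (mod 13) since 5·8 = 40 ≡ 1, so λ ≡ 4.
  x = λ² - 4 - 9 = 16 - 13 ≡ 3; y = λ·(4 - 3) - 10 ≡ 7. → (3, 7)

(3, 7)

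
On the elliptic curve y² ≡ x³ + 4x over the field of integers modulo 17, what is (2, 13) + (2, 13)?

(0, 0)

tangent at (2, 13): λ = (3·2² + 4)/(2·13) ≡ 16/9. 9⁻¹ ≡ 2 (mod 17) since 9·2 = 18 ≡ 1, so λ ≡ 16·2 ≡ 15.
  x = λ² - 2 - 2 = 225 - 4 ≡ 0; y = λ·(2 - 0) - 13 ≡ 0. → (0, 0)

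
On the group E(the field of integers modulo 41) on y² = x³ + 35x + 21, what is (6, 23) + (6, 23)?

(4, 26)

tangent at (6, 23): λ = (3·6² + 35)/(2·23) ≡ 20/5. 5⁻¹ ≡ 33 (mod 41), so λ ≡ 20·33 ≡ 4.
  x = λ² - 6 - 6 = 16 - 12 ≡ 4; y = λ·(6 - 4) - 23 ≡ 26. → (4, 26)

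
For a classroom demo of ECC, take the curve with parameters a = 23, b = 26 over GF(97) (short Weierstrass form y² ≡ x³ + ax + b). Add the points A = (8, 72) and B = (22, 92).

(73, 43)

(8, 72) + (22, 92). λ = (92 - 72)/(22 - 8) ≡ 20/14 mod 97. 14⁻¹ ≡ 7 (mod 97), so λ ≡ 43.
  x = λ² - 8 - 22 = 1849 - 30 ≡ 73; y = λ·(8 - 73) - 72 ≡ 43. → (73, 43)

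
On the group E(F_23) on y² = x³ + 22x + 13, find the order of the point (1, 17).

5

2P: tangent at (1, 17): λ = (3·1² + 22)/(2·17) ≡ 2/11. 11⁻¹ ≡ 21 (mod 23), so λ ≡ 2·21 ≡ 19.
  x = λ² - 1 - 1 = 361 - 2 ≡ 14; y = λ·(1 - 14) - 17 ≡ 12. → (14, 12)
3P: (14, 12) + (1, 17). λ = (17 - 12)/(1 - 14) ≡ 5/10 mod 23. 10⁻¹ ≡ 7 (mod 23), so λ ≡ 12.
  x = λ² - 14 - 1 = 144 - 15 ≡ 14; y = λ·(14 - 14) - 12 ≡ 11. → (14, 11)
4P: (14, 11) + (1, 17). λ = (17 - 11)/(1 - 14) ≡ 6/10 mod 23. 10⁻¹ ≡ 7 (mod 23), so λ ≡ 19.
  x = λ² - 14 - 1 = 361 - 15 ≡ 1; y = λ·(14 - 1) - 11 ≡ 6. → (1, 6)
5P: (1, 6) + (1, 17): same x and y₁ ≡ -y₂, so the sum is the point at infinity.
5P = the point at infinity, so the order is 5.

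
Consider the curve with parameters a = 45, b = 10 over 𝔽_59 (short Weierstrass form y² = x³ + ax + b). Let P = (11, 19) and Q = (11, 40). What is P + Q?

The two points share x = 11 and their y-coordinates satisfy 19 + 40 ≡ 0 (mod 59), so they are inverses. Their sum is O.

O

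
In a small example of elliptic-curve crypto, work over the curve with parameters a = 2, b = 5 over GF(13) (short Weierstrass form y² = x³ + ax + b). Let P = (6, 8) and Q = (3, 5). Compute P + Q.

(6, 8) + (3, 5). λ = (5 - 8)/(3 - 6) ≡ 10/10 mod 13. 10⁻¹ ≡ 4 (mod 13) since 10·4 = 40 ≡ 1, so λ ≡ 1.
  x = λ² - 6 - 3 = 1 - 9 ≡ 5; y = λ·(6 - 5) - 8 ≡ 6. → (5, 6)

(5, 6)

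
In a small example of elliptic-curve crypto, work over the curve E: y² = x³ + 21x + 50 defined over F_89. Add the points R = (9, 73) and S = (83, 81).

(9, 73) + (83, 81). λ = (81 - 73)/(83 - 9) ≡ 8/74 mod 89. 74⁻¹ ≡ 83 (mod 89), so λ ≡ 41.
  x = λ² - 9 - 83 = 1681 - 92 ≡ 76; y = λ·(9 - 76) - 73 ≡ 28. → (76, 28)

(76, 28)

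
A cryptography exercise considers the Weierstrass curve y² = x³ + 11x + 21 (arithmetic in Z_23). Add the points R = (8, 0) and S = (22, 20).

(11, 22)

(8, 0) + (22, 20). λ = (20 - 0)/(22 - 8) ≡ 20/14 mod 23. 14⁻¹ ≡ 5 (mod 23), so λ ≡ 8.
  x = λ² - 8 - 22 = 64 - 30 ≡ 11; y = λ·(8 - 11) - 0 ≡ 22. → (11, 22)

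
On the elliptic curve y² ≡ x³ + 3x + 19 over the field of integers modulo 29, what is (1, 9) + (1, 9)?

tangent at (1, 9): λ = (3·1² + 3)/(2·9) ≡ 6/18. 18⁻¹ ≡ 21 (mod 29) since 18·21 = 378 ≡ 1, so λ ≡ 6·21 ≡ 10.
  x = λ² - 1 - 1 = 100 - 2 ≡ 11; y = λ·(1 - 11) - 9 ≡ 7. → (11, 7)

(11, 7)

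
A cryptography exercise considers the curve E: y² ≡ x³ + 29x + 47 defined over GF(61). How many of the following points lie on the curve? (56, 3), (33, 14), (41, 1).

(56, 3): 3² ≡ 9, rhs ≡ 21 → off.
(33, 14): 14² ≡ 13, rhs ≡ 36 → off.
(41, 1): 1² ≡ 1, rhs ≡ 7 → off.

0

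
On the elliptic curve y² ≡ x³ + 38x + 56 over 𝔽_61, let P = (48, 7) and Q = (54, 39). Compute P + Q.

(1, 20)

(48, 7) + (54, 39). λ = (39 - 7)/(54 - 48) ≡ 32/6 mod 61. 6⁻¹ ≡ 51 (mod 61), so λ ≡ 46.
  x = λ² - 48 - 54 = 2116 - 102 ≡ 1; y = λ·(48 - 1) - 7 ≡ 20. → (1, 20)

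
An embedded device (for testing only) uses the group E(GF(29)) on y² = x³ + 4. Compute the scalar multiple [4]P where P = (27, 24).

Repeated addition: build up to 4P.
2P: tangent at (27, 24): λ = (3·27² + 0)/(2·24) ≡ 12/19. 19⁻¹ ≡ 26 (mod 29) since 19·26 = 494 ≡ 1, so λ ≡ 12·26 ≡ 22.
  x = λ² - 27 - 27 = 484 - 54 ≡ 24; y = λ·(27 - 24) - 24 ≡ 13. → (24, 13)
3P: (24, 13) + (27, 24). λ = (24 - 13)/(27 - 24) ≡ 11/3 mod 29. 3⁻¹ ≡ 10 (mod 29), so λ ≡ 23.
  x = λ² - 24 - 27 = 529 - 51 ≡ 14; y = λ·(24 - 14) - 13 ≡ 14. → (14, 14)
4P: (14, 14) + (27, 24). λ = (24 - 14)/(27 - 14) ≡ 10/13 mod 29. 13⁻¹ ≡ 9 (mod 29), so λ ≡ 3.
  x = λ² - 14 - 27 = 9 - 41 ≡ 26; y = λ·(14 - 26) - 14 ≡ 8. → (26, 8)

(26, 8)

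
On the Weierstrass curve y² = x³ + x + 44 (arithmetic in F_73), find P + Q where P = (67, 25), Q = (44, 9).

(67, 25) + (44, 9). λ = (9 - 25)/(44 - 67) ≡ 57/50 mod 73. 50⁻¹ ≡ 19 (mod 73), so λ ≡ 61.
  x = λ² - 67 - 44 = 3721 - 111 ≡ 33; y = λ·(67 - 33) - 25 ≡ 5. → (33, 5)

(33, 5)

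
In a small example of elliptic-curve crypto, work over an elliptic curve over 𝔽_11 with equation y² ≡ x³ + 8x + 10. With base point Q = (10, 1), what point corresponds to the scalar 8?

Repeated addition: build up to 8Q.
2Q: tangent at (10, 1): λ = (3·10² + 8)/(2·1) ≡ 0/2. 2⁻¹ ≡ 6 (mod 11) since 2·6 = 12 ≡ 1, so λ ≡ 0·6 ≡ 0.
  x = λ² - 10 - 10 = 0 - 20 ≡ 2; y = λ·(10 - 2) - 1 ≡ 10. → (2, 10)
3Q: (2, 10) + (10, 1). λ = (1 - 10)/(10 - 2) ≡ 2/8 mod 11. 8⁻¹ ≡ 7 (mod 11) since 8·7 = 56 ≡ 1, so λ ≡ 3.
  x = λ² - 2 - 10 = 9 - 12 ≡ 8; y = λ·(2 - 8) - 10 ≡ 5. → (8, 5)
4Q: (8, 5) + (10, 1). λ = (1 - 5)/(10 - 8) ≡ 7/2 mod 11. 2⁻¹ ≡ 6 (mod 11), so λ ≡ 9.
  x = λ² - 8 - 10 = 81 - 18 ≡ 8; y = λ·(8 - 8) - 5 ≡ 6. → (8, 6)
5Q: (8, 6) + (10, 1). λ = (1 - 6)/(10 - 8) ≡ 6/2 mod 11. 2⁻¹ ≡ 6 (mod 11), so λ ≡ 3.
  x = λ² - 8 - 10 = 9 - 18 ≡ 2; y = λ·(8 - 2) - 6 ≡ 1. → (2, 1)
6Q: (2, 1) + (10, 1). λ = (1 - 1)/(10 - 2) ≡ 0/8 mod 11. 8⁻¹ ≡ 7 (mod 11), so λ ≡ 0.
  x = λ² - 2 - 10 = 0 - 12 ≡ 10; y = λ·(2 - 10) - 1 ≡ 10. → (10, 10)
7Q: (10, 10) + (10, 1): same x and y₁ ≡ -y₂, so the sum is the point at infinity.
8Q: the point at infinity + (10, 1) = (10, 1) (identity).

(10, 1)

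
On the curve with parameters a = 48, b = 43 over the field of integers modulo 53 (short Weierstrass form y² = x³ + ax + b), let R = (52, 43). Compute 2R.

(46, 0)

tangent at (52, 43): λ = (3·52² + 48)/(2·43) ≡ 51/33. 33⁻¹ ≡ 45 (mod 53) since 33·45 = 1485 ≡ 1, so λ ≡ 51·45 ≡ 16.
  x = λ² - 52 - 52 = 256 - 104 ≡ 46; y = λ·(52 - 46) - 43 ≡ 0. → (46, 0)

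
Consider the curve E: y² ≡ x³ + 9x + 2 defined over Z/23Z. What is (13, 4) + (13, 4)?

(0, 18)

tangent at (13, 4): λ = (3·13² + 9)/(2·4) ≡ 10/8. 8⁻¹ ≡ 3 (mod 23) since 8·3 = 24 ≡ 1, so λ ≡ 10·3 ≡ 7.
  x = λ² - 13 - 13 = 49 - 26 ≡ 0; y = λ·(13 - 0) - 4 ≡ 18. → (0, 18)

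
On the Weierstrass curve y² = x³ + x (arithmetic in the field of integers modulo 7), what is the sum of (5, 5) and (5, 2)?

The two points share x = 5 and their y-coordinates satisfy 5 + 2 ≡ 0 (mod 7), so they are inverses. Their sum is O.

O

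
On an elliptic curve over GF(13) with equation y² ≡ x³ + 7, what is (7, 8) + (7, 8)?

tangent at (7, 8): λ = (3·7² + 0)/(2·8) ≡ 4/3. 3⁻¹ ≡ 9 (mod 13), so λ ≡ 4·9 ≡ 10.
  x = λ² - 7 - 7 = 100 - 14 ≡ 8; y = λ·(7 - 8) - 8 ≡ 8. → (8, 8)

(8, 8)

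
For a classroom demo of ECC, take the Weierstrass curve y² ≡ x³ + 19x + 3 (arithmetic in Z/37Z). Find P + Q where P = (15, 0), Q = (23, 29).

(15, 0) + (23, 29). λ = (29 - 0)/(23 - 15) ≡ 29/8 mod 37. 8⁻¹ ≡ 14 (mod 37), so λ ≡ 36.
  x = λ² - 15 - 23 = 1296 - 38 ≡ 0; y = λ·(15 - 0) - 0 ≡ 22. → (0, 22)

(0, 22)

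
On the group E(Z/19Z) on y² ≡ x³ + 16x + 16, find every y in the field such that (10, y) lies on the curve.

x³ + 16x + 16 = 1176 ≡ 17 (mod 19).
Square roots of 17 mod 19: 6 and 13 (since 6² = 36 ≡ 17).

6, 13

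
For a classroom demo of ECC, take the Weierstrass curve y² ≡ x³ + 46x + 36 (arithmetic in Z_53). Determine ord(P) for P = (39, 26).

9

2P: tangent at (39, 26): λ = (3·39² + 46)/(2·26) ≡ 51/52. 52⁻¹ ≡ 52 (mod 53) since 52·52 = 2704 ≡ 1, so λ ≡ 51·52 ≡ 2.
  x = λ² - 39 - 39 = 4 - 78 ≡ 32; y = λ·(39 - 32) - 26 ≡ 41. → (32, 41)
3P: (32, 41) + (39, 26). λ = (26 - 41)/(39 - 32) ≡ 38/7 mod 53. 7⁻¹ ≡ 38 (mod 53) since 7·38 = 266 ≡ 1, so λ ≡ 13.
  x = λ² - 32 - 39 = 169 - 71 ≡ 45; y = λ·(32 - 45) - 41 ≡ 2. → (45, 2)
4P: (45, 2) + (39, 26). λ = (26 - 2)/(39 - 45) ≡ 24/47 mod 53. 47⁻¹ ≡ 44 (mod 53) since 47·44 = 2068 ≡ 1, so λ ≡ 49.
  x = λ² - 45 - 39 = 2401 - 84 ≡ 38; y = λ·(45 - 38) - 2 ≡ 23. → (38, 23)
5P: (38, 23) + (39, 26). λ = (26 - 23)/(39 - 38) ≡ 3/1 mod 53. 1⁻¹ ≡ 1 (mod 53) since 1·1 = 1 ≡ 1, so λ ≡ 3.
  x = λ² - 38 - 39 = 9 - 77 ≡ 38; y = λ·(38 - 38) - 23 ≡ 30. → (38, 30)
6P: (38, 30) + (39, 26). λ = (26 - 30)/(39 - 38) ≡ 49/1 mod 53. 1⁻¹ ≡ 1 (mod 53) since 1·1 = 1 ≡ 1, so λ ≡ 49.
  x = λ² - 38 - 39 = 2401 - 77 ≡ 45; y = λ·(38 - 45) - 30 ≡ 51. → (45, 51)
7P: (45, 51) + (39, 26). λ = (26 - 51)/(39 - 45) ≡ 28/47 mod 53. 47⁻¹ ≡ 44 (mod 53) since 47·44 = 2068 ≡ 1, so λ ≡ 13.
  x = λ² - 45 - 39 = 169 - 84 ≡ 32; y = λ·(45 - 32) - 51 ≡ 12. → (32, 12)
8P: (32, 12) + (39, 26). λ = (26 - 12)/(39 - 32) ≡ 14/7 mod 53. 7⁻¹ ≡ 38 (mod 53), so λ ≡ 2.
  x = λ² - 32 - 39 = 4 - 71 ≡ 39; y = λ·(32 - 39) - 12 ≡ 27. → (39, 27)
9P: (39, 27) + (39, 26): same x and y₁ ≡ -y₂, so the sum is O.
9P = O, so the order is 9.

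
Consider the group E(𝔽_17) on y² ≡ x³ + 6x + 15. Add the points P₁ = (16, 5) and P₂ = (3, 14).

(2, 1)

(16, 5) + (3, 14). λ = (14 - 5)/(3 - 16) ≡ 9/4 mod 17. 4⁻¹ ≡ 13 (mod 17) since 4·13 = 52 ≡ 1, so λ ≡ 15.
  x = λ² - 16 - 3 = 225 - 19 ≡ 2; y = λ·(16 - 2) - 5 ≡ 1. → (2, 1)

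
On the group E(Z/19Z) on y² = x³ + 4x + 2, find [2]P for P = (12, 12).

(11, 3)

tangent at (12, 12): λ = (3·12² + 4)/(2·12) ≡ 18/5. 5⁻¹ ≡ 4 (mod 19), so λ ≡ 18·4 ≡ 15.
  x = λ² - 12 - 12 = 225 - 24 ≡ 11; y = λ·(12 - 11) - 12 ≡ 3. → (11, 3)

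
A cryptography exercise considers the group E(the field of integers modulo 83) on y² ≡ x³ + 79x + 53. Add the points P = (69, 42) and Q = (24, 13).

(18, 13)

(69, 42) + (24, 13). λ = (13 - 42)/(24 - 69) ≡ 54/38 mod 83. 38⁻¹ ≡ 59 (mod 83) since 38·59 = 2242 ≡ 1, so λ ≡ 32.
  x = λ² - 69 - 24 = 1024 - 93 ≡ 18; y = λ·(69 - 18) - 42 ≡ 13. → (18, 13)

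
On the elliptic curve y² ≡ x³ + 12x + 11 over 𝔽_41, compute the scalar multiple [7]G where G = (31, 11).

Double-and-add on 7 = (111)₂. Start with G = (31, 11) for the leading 1-bit.
double: tangent at (31, 11): λ = (3·31² + 12)/(2·11) ≡ 25/22. 22⁻¹ ≡ 28 (mod 41), so λ ≡ 25·28 ≡ 3.
  x = λ² - 31 - 31 = 9 - 62 ≡ 29; y = λ·(31 - 29) - 11 ≡ 36. → (29, 36)
add G: (29, 36) + (31, 11). λ = (11 - 36)/(31 - 29) ≡ 16/2 mod 41. 2⁻¹ ≡ 21 (mod 41), so λ ≡ 8.
  x = λ² - 29 - 31 = 64 - 60 ≡ 4; y = λ·(29 - 4) - 36 ≡ 0. → (4, 0)
double: (4, 0) + (4, 0): same x and y₁ ≡ -y₂, so the sum is O.
add G: O + (31, 11) = (31, 11) (identity).

(31, 11)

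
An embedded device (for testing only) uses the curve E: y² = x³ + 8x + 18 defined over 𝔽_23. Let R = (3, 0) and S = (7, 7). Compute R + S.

(3, 0) + (7, 7). λ = (7 - 0)/(7 - 3) ≡ 7/4 mod 23. 4⁻¹ ≡ 6 (mod 23) since 4·6 = 24 ≡ 1, so λ ≡ 19.
  x = λ² - 3 - 7 = 361 - 10 ≡ 6; y = λ·(3 - 6) - 0 ≡ 12. → (6, 12)

(6, 12)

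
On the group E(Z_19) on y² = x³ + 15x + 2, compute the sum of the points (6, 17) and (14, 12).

(6, 17) + (14, 12). λ = (12 - 17)/(14 - 6) ≡ 14/8 mod 19. 8⁻¹ ≡ 12 (mod 19), so λ ≡ 16.
  x = λ² - 6 - 14 = 256 - 20 ≡ 8; y = λ·(6 - 8) - 17 ≡ 8. → (8, 8)

(8, 8)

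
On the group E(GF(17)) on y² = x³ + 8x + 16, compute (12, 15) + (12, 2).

The two points share x = 12 and their y-coordinates satisfy 15 + 2 ≡ 0 (mod 17), so they are inverses. Their sum is 𝒪.

O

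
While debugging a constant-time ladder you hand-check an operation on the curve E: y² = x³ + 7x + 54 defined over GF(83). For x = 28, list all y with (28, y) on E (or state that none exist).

x³ + 7x + 54 = 22202 ≡ 41 (mod 83).
Square roots of 41 mod 83: 37 and 46 (since 37² = 1369 ≡ 41).

37, 46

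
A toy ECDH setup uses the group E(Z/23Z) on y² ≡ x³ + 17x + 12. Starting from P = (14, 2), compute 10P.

Double-and-add on 10 = (1010)₂. Start with P = (14, 2) for the leading 1-bit.
double: tangent at (14, 2): λ = (3·14² + 17)/(2·2) ≡ 7/4. 4⁻¹ ≡ 6 (mod 23) since 4·6 = 24 ≡ 1, so λ ≡ 7·6 ≡ 19.
  x = λ² - 14 - 14 = 361 - 28 ≡ 11; y = λ·(14 - 11) - 2 ≡ 9. → (11, 9)
double: tangent at (11, 9): λ = (3·11² + 17)/(2·9) ≡ 12/18. 18⁻¹ ≡ 9 (mod 23), so λ ≡ 12·9 ≡ 16.
  x = λ² - 11 - 11 = 256 - 22 ≡ 4; y = λ·(11 - 4) - 9 ≡ 11. → (4, 11)
add P: (4, 11) + (14, 2). λ = (2 - 11)/(14 - 4) ≡ 14/10 mod 23. 10⁻¹ ≡ 7 (mod 23), so λ ≡ 6.
  x = λ² - 4 - 14 = 36 - 18 ≡ 18; y = λ·(4 - 18) - 11 ≡ 20. → (18, 20)
double: tangent at (18, 20): λ = (3·18² + 17)/(2·20) ≡ 0/17. 17⁻¹ ≡ 19 (mod 23), so λ ≡ 0·19 ≡ 0.
  x = λ² - 18 - 18 = 0 - 36 ≡ 10; y = λ·(18 - 10) - 20 ≡ 3. → (10, 3)

(10, 3)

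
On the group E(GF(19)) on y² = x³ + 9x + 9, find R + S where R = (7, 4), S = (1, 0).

(3, 5)

(7, 4) + (1, 0). λ = (0 - 4)/(1 - 7) ≡ 15/13 mod 19. 13⁻¹ ≡ 3 (mod 19), so λ ≡ 7.
  x = λ² - 7 - 1 = 49 - 8 ≡ 3; y = λ·(7 - 3) - 4 ≡ 5. → (3, 5)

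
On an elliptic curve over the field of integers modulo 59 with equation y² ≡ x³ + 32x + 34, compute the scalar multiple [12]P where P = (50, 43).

Repeated addition: build up to 12P.
2P: tangent at (50, 43): λ = (3·50² + 32)/(2·43) ≡ 39/27. 27⁻¹ ≡ 35 (mod 59) since 27·35 = 945 ≡ 1, so λ ≡ 39·35 ≡ 8.
  x = λ² - 50 - 50 = 64 - 100 ≡ 23; y = λ·(50 - 23) - 43 ≡ 55. → (23, 55)
3P: (23, 55) + (50, 43). λ = (43 - 55)/(50 - 23) ≡ 47/27 mod 59. 27⁻¹ ≡ 35 (mod 59) since 27·35 = 945 ≡ 1, so λ ≡ 52.
  x = λ² - 23 - 50 = 2704 - 73 ≡ 35; y = λ·(23 - 35) - 55 ≡ 29. → (35, 29)
4P: (35, 29) + (50, 43). λ = (43 - 29)/(50 - 35) ≡ 14/15 mod 59. 15⁻¹ ≡ 4 (mod 59) since 15·4 = 60 ≡ 1, so λ ≡ 56.
  x = λ² - 35 - 50 = 3136 - 85 ≡ 42; y = λ·(35 - 42) - 29 ≡ 51. → (42, 51)
5P: (42, 51) + (50, 43). λ = (43 - 51)/(50 - 42) ≡ 51/8 mod 59. 8⁻¹ ≡ 37 (mod 59), so λ ≡ 58.
  x = λ² - 42 - 50 = 3364 - 92 ≡ 27; y = λ·(42 - 27) - 51 ≡ 52. → (27, 52)
6P: (27, 52) + (50, 43). λ = (43 - 52)/(50 - 27) ≡ 50/23 mod 59. 23⁻¹ ≡ 18 (mod 59), so λ ≡ 15.
  x = λ² - 27 - 50 = 225 - 77 ≡ 30; y = λ·(27 - 30) - 52 ≡ 21. → (30, 21)
7P: (30, 21) + (50, 43). λ = (43 - 21)/(50 - 30) ≡ 22/20 mod 59. 20⁻¹ ≡ 3 (mod 59), so λ ≡ 7.
  x = λ² - 30 - 50 = 49 - 80 ≡ 28; y = λ·(30 - 28) - 21 ≡ 52. → (28, 52)
8P: (28, 52) + (50, 43). λ = (43 - 52)/(50 - 28) ≡ 50/22 mod 59. 22⁻¹ ≡ 51 (mod 59), so λ ≡ 13.
  x = λ² - 28 - 50 = 169 - 78 ≡ 32; y = λ·(28 - 32) - 52 ≡ 14. → (32, 14)
9P: (32, 14) + (50, 43). λ = (43 - 14)/(50 - 32) ≡ 29/18 mod 59. 18⁻¹ ≡ 23 (mod 59), so λ ≡ 18.
  x = λ² - 32 - 50 = 324 - 82 ≡ 6; y = λ·(32 - 6) - 14 ≡ 41. → (6, 41)
10P: (6, 41) + (50, 43). λ = (43 - 41)/(50 - 6) ≡ 2/44 mod 59. 44⁻¹ ≡ 55 (mod 59), so λ ≡ 51.
  x = λ² - 6 - 50 = 2601 - 56 ≡ 8; y = λ·(6 - 8) - 41 ≡ 34. → (8, 34)
11P: (8, 34) + (50, 43). λ = (43 - 34)/(50 - 8) ≡ 9/42 mod 59. 42⁻¹ ≡ 52 (mod 59), so λ ≡ 55.
  x = λ² - 8 - 50 = 3025 - 58 ≡ 17; y = λ·(8 - 17) - 34 ≡ 2. → (17, 2)
12P: (17, 2) + (50, 43). λ = (43 - 2)/(50 - 17) ≡ 41/33 mod 59. 33⁻¹ ≡ 34 (mod 59) since 33·34 = 1122 ≡ 1, so λ ≡ 37.
  x = λ² - 17 - 50 = 1369 - 67 ≡ 4; y = λ·(17 - 4) - 2 ≡ 7. → (4, 7)

(4, 7)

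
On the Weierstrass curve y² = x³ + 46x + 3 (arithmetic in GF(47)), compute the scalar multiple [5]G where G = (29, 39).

Double-and-add on 5 = (101)₂. Start with G = (29, 39) for the leading 1-bit.
double: tangent at (29, 39): λ = (3·29² + 46)/(2·39) ≡ 31/31. 31⁻¹ ≡ 44 (mod 47) since 31·44 = 1364 ≡ 1, so λ ≡ 31·44 ≡ 1.
  x = λ² - 29 - 29 = 1 - 58 ≡ 37; y = λ·(29 - 37) - 39 ≡ 0. → (37, 0)
double: (37, 0) + (37, 0): same x and y₁ ≡ -y₂, so the sum is O.
add G: O + (29, 39) = (29, 39) (identity).

(29, 39)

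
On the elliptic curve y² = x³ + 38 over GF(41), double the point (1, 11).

(2, 28)

tangent at (1, 11): λ = (3·1² + 0)/(2·11) ≡ 3/22. 22⁻¹ ≡ 28 (mod 41), so λ ≡ 3·28 ≡ 2.
  x = λ² - 1 - 1 = 4 - 2 ≡ 2; y = λ·(1 - 2) - 11 ≡ 28. → (2, 28)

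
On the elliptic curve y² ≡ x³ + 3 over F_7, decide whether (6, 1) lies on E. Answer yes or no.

no

y² = 1² ≡ 1; x³ + 0x + 3 = 219 ≡ 2 (mod 7). 1 ≠ 2.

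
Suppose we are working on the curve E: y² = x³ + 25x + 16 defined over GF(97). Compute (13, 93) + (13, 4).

The two points share x = 13 and their y-coordinates satisfy 93 + 4 ≡ 0 (mod 97), so they are inverses. Their sum is 𝒪.

O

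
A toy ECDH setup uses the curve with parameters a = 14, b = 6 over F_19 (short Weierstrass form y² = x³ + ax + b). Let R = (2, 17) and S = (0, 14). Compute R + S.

(2, 17) + (0, 14). λ = (14 - 17)/(0 - 2) ≡ 16/17 mod 19. 17⁻¹ ≡ 9 (mod 19), so λ ≡ 11.
  x = λ² - 2 - 0 = 121 - 2 ≡ 5; y = λ·(2 - 5) - 17 ≡ 7. → (5, 7)

(5, 7)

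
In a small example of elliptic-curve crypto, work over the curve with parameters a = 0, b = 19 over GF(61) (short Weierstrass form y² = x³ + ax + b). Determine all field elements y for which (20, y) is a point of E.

none

x³ + 0x + 19 = 8019 ≡ 28 (mod 61).
28 is a non-residue mod 61; no y exists.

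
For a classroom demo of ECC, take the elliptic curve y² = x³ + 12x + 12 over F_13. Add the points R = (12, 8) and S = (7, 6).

(3, 6)

(12, 8) + (7, 6). λ = (6 - 8)/(7 - 12) ≡ 11/8 mod 13. 8⁻¹ ≡ 5 (mod 13) since 8·5 = 40 ≡ 1, so λ ≡ 3.
  x = λ² - 12 - 7 = 9 - 19 ≡ 3; y = λ·(12 - 3) - 8 ≡ 6. → (3, 6)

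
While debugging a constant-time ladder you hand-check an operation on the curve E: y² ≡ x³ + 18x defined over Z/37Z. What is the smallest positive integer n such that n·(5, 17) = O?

10

2P: tangent at (5, 17): λ = (3·5² + 18)/(2·17) ≡ 19/34. 34⁻¹ ≡ 12 (mod 37) since 34·12 = 408 ≡ 1, so λ ≡ 19·12 ≡ 6.
  x = λ² - 5 - 5 = 36 - 10 ≡ 26; y = λ·(5 - 26) - 17 ≡ 5. → (26, 5)
3P: (26, 5) + (5, 17). λ = (17 - 5)/(5 - 26) ≡ 12/16 mod 37. 16⁻¹ ≡ 7 (mod 37), so λ ≡ 10.
  x = λ² - 26 - 5 = 100 - 31 ≡ 32; y = λ·(26 - 32) - 5 ≡ 9. → (32, 9)
4P: (32, 9) + (5, 17). λ = (17 - 9)/(5 - 32) ≡ 8/10 mod 37. 10⁻¹ ≡ 26 (mod 37), so λ ≡ 23.
  x = λ² - 32 - 5 = 529 - 37 ≡ 11; y = λ·(32 - 11) - 9 ≡ 30. → (11, 30)
5P: (11, 30) + (5, 17). λ = (17 - 30)/(5 - 11) ≡ 24/31 mod 37. 31⁻¹ ≡ 6 (mod 37), so λ ≡ 33.
  x = λ² - 11 - 5 = 1089 - 16 ≡ 0; y = λ·(11 - 0) - 30 ≡ 0. → (0, 0)
6P: (0, 0) + (5, 17). λ = (17 - 0)/(5 - 0) ≡ 17/5 mod 37. 5⁻¹ ≡ 15 (mod 37), so λ ≡ 33.
  x = λ² - 0 - 5 = 1089 - 5 ≡ 11; y = λ·(0 - 11) - 0 ≡ 7. → (11, 7)
7P: (11, 7) + (5, 17). λ = (17 - 7)/(5 - 11) ≡ 10/31 mod 37. 31⁻¹ ≡ 6 (mod 37), so λ ≡ 23.
  x = λ² - 11 - 5 = 529 - 16 ≡ 32; y = λ·(11 - 32) - 7 ≡ 28. → (32, 28)
8P: (32, 28) + (5, 17). λ = (17 - 28)/(5 - 32) ≡ 26/10 mod 37. 10⁻¹ ≡ 26 (mod 37) since 10·26 = 260 ≡ 1, so λ ≡ 10.
  x = λ² - 32 - 5 = 100 - 37 ≡ 26; y = λ·(32 - 26) - 28 ≡ 32. → (26, 32)
9P: (26, 32) + (5, 17). λ = (17 - 32)/(5 - 26) ≡ 22/16 mod 37. 16⁻¹ ≡ 7 (mod 37), so λ ≡ 6.
  x = λ² - 26 - 5 = 36 - 31 ≡ 5; y = λ·(26 - 5) - 32 ≡ 20. → (5, 20)
10P: (5, 20) + (5, 17): same x and y₁ ≡ -y₂, so the sum is O.
10P = O, so the order is 10.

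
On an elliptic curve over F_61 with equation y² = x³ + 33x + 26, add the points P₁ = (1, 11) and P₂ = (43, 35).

(36, 30)

(1, 11) + (43, 35). λ = (35 - 11)/(43 - 1) ≡ 24/42 mod 61. 42⁻¹ ≡ 16 (mod 61) since 42·16 = 672 ≡ 1, so λ ≡ 18.
  x = λ² - 1 - 43 = 324 - 44 ≡ 36; y = λ·(1 - 36) - 11 ≡ 30. → (36, 30)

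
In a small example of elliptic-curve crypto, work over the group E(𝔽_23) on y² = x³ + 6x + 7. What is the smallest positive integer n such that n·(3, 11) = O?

2P: tangent at (3, 11): λ = (3·3² + 6)/(2·11) ≡ 10/22. 22⁻¹ ≡ 22 (mod 23), so λ ≡ 10·22 ≡ 13.
  x = λ² - 3 - 3 = 169 - 6 ≡ 2; y = λ·(3 - 2) - 11 ≡ 2. → (2, 2)
3P: (2, 2) + (3, 11). λ = (11 - 2)/(3 - 2) ≡ 9/1 mod 23. 1⁻¹ ≡ 1 (mod 23) since 1·1 = 1 ≡ 1, so λ ≡ 9.
  x = λ² - 2 - 3 = 81 - 5 ≡ 7; y = λ·(2 - 7) - 2 ≡ 22. → (7, 22)
4P: (7, 22) + (3, 11). λ = (11 - 22)/(3 - 7) ≡ 12/19 mod 23. 19⁻¹ ≡ 17 (mod 23) since 19·17 = 323 ≡ 1, so λ ≡ 20.
  x = λ² - 7 - 3 = 400 - 10 ≡ 22; y = λ·(7 - 22) - 22 ≡ 0. → (22, 0)
5P: (22, 0) + (3, 11). λ = (11 - 0)/(3 - 22) ≡ 11/4 mod 23. 4⁻¹ ≡ 6 (mod 23), so λ ≡ 20.
  x = λ² - 22 - 3 = 400 - 25 ≡ 7; y = λ·(22 - 7) - 0 ≡ 1. → (7, 1)
6P: (7, 1) + (3, 11). λ = (11 - 1)/(3 - 7) ≡ 10/19 mod 23. 19⁻¹ ≡ 17 (mod 23), so λ ≡ 9.
  x = λ² - 7 - 3 = 81 - 10 ≡ 2; y = λ·(7 - 2) - 1 ≡ 21. → (2, 21)
7P: (2, 21) + (3, 11). λ = (11 - 21)/(3 - 2) ≡ 13/1 mod 23. 1⁻¹ ≡ 1 (mod 23), so λ ≡ 13.
  x = λ² - 2 - 3 = 169 - 5 ≡ 3; y = λ·(2 - 3) - 21 ≡ 12. → (3, 12)
8P: (3, 12) + (3, 11): same x and y₁ ≡ -y₂, so the sum is O.
8P = O, so the order is 8.

8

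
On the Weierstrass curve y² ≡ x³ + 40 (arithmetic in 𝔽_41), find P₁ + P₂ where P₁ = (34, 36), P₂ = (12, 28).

(28, 37)

(34, 36) + (12, 28). λ = (28 - 36)/(12 - 34) ≡ 33/19 mod 41. 19⁻¹ ≡ 13 (mod 41) since 19·13 = 247 ≡ 1, so λ ≡ 19.
  x = λ² - 34 - 12 = 361 - 46 ≡ 28; y = λ·(34 - 28) - 36 ≡ 37. → (28, 37)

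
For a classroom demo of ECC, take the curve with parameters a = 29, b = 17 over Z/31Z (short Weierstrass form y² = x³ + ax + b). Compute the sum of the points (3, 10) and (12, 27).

(3, 10) + (12, 27). λ = (27 - 10)/(12 - 3) ≡ 17/9 mod 31. 9⁻¹ ≡ 7 (mod 31) since 9·7 = 63 ≡ 1, so λ ≡ 26.
  x = λ² - 3 - 12 = 676 - 15 ≡ 10; y = λ·(3 - 10) - 10 ≡ 25. → (10, 25)

(10, 25)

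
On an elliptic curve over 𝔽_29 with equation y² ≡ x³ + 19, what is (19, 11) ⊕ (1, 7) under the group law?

(19, 11) + (1, 7). λ = (7 - 11)/(1 - 19) ≡ 25/11 mod 29. 11⁻¹ ≡ 8 (mod 29), so λ ≡ 26.
  x = λ² - 19 - 1 = 676 - 20 ≡ 18; y = λ·(19 - 18) - 11 ≡ 15. → (18, 15)

(18, 15)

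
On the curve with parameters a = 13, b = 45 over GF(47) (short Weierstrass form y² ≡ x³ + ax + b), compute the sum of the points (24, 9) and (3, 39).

(24, 9) + (3, 39). λ = (39 - 9)/(3 - 24) ≡ 30/26 mod 47. 26⁻¹ ≡ 38 (mod 47) since 26·38 = 988 ≡ 1, so λ ≡ 12.
  x = λ² - 24 - 3 = 144 - 27 ≡ 23; y = λ·(24 - 23) - 9 ≡ 3. → (23, 3)

(23, 3)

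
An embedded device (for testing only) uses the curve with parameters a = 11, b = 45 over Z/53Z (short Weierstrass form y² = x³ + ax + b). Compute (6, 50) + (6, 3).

O

The two points share x = 6 and their y-coordinates satisfy 50 + 3 ≡ 0 (mod 53), so they are inverses. Their sum is O.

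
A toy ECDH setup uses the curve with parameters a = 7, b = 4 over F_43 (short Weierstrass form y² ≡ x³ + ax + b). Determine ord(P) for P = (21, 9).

2P: tangent at (21, 9): λ = (3·21² + 7)/(2·9) ≡ 40/18. 18⁻¹ ≡ 12 (mod 43) since 18·12 = 216 ≡ 1, so λ ≡ 40·12 ≡ 7.
  x = λ² - 21 - 21 = 49 - 42 ≡ 7; y = λ·(21 - 7) - 9 ≡ 3. → (7, 3)
3P: (7, 3) + (21, 9). λ = (9 - 3)/(21 - 7) ≡ 6/14 mod 43. 14⁻¹ ≡ 40 (mod 43) since 14·40 = 560 ≡ 1, so λ ≡ 25.
  x = λ² - 7 - 21 = 625 - 28 ≡ 38; y = λ·(7 - 38) - 3 ≡ 39. → (38, 39)
4P: (38, 39) + (21, 9). λ = (9 - 39)/(21 - 38) ≡ 13/26 mod 43. 26⁻¹ ≡ 5 (mod 43), so λ ≡ 22.
  x = λ² - 38 - 21 = 484 - 59 ≡ 38; y = λ·(38 - 38) - 39 ≡ 4. → (38, 4)
5P: (38, 4) + (21, 9). λ = (9 - 4)/(21 - 38) ≡ 5/26 mod 43. 26⁻¹ ≡ 5 (mod 43), so λ ≡ 25.
  x = λ² - 38 - 21 = 625 - 59 ≡ 7; y = λ·(38 - 7) - 4 ≡ 40. → (7, 40)
6P: (7, 40) + (21, 9). λ = (9 - 40)/(21 - 7) ≡ 12/14 mod 43. 14⁻¹ ≡ 40 (mod 43) since 14·40 = 560 ≡ 1, so λ ≡ 7.
  x = λ² - 7 - 21 = 49 - 28 ≡ 21; y = λ·(7 - 21) - 40 ≡ 34. → (21, 34)
7P: (21, 34) + (21, 9): same x and y₁ ≡ -y₂, so the sum is the point at infinity.
7P = the point at infinity, so the order is 7.

7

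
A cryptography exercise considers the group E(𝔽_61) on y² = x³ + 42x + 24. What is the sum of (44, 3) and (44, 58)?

The two points share x = 44 and their y-coordinates satisfy 3 + 58 ≡ 0 (mod 61), so they are inverses. Their sum is the point at infinity.

O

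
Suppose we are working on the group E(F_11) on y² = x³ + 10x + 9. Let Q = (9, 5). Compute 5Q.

(10, 3)

Repeated addition: build up to 5Q.
2Q: tangent at (9, 5): λ = (3·9² + 10)/(2·5) ≡ 0/10. 10⁻¹ ≡ 10 (mod 11) since 10·10 = 100 ≡ 1, so λ ≡ 0·10 ≡ 0.
  x = λ² - 9 - 9 = 0 - 18 ≡ 4; y = λ·(9 - 4) - 5 ≡ 6. → (4, 6)
3Q: (4, 6) + (9, 5). λ = (5 - 6)/(9 - 4) ≡ 10/5 mod 11. 5⁻¹ ≡ 9 (mod 11) since 5·9 = 45 ≡ 1, so λ ≡ 2.
  x = λ² - 4 - 9 = 4 - 13 ≡ 2; y = λ·(4 - 2) - 6 ≡ 9. → (2, 9)
4Q: (2, 9) + (9, 5). λ = (5 - 9)/(9 - 2) ≡ 7/7 mod 11. 7⁻¹ ≡ 8 (mod 11), so λ ≡ 1.
  x = λ² - 2 - 9 = 1 - 11 ≡ 1; y = λ·(2 - 1) - 9 ≡ 3. → (1, 3)
5Q: (1, 3) + (9, 5). λ = (5 - 3)/(9 - 1) ≡ 2/8 mod 11. 8⁻¹ ≡ 7 (mod 11), so λ ≡ 3.
  x = λ² - 1 - 9 = 9 - 10 ≡ 10; y = λ·(1 - 10) - 3 ≡ 3. → (10, 3)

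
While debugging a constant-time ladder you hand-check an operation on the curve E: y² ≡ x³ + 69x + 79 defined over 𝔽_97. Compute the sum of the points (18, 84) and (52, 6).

(18, 84) + (52, 6). λ = (6 - 84)/(52 - 18) ≡ 19/34 mod 97. 34⁻¹ ≡ 20 (mod 97) since 34·20 = 680 ≡ 1, so λ ≡ 89.
  x = λ² - 18 - 52 = 7921 - 70 ≡ 91; y = λ·(18 - 91) - 84 ≡ 15. → (91, 15)

(91, 15)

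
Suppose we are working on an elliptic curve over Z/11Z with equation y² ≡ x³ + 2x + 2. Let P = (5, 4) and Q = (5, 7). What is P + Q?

O

The two points share x = 5 and their y-coordinates satisfy 4 + 7 ≡ 0 (mod 11), so they are inverses. Their sum is O.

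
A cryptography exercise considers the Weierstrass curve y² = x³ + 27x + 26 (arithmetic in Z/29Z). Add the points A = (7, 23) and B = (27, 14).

(7, 23) + (27, 14). λ = (14 - 23)/(27 - 7) ≡ 20/20 mod 29. 20⁻¹ ≡ 16 (mod 29), so λ ≡ 1.
  x = λ² - 7 - 27 = 1 - 34 ≡ 25; y = λ·(7 - 25) - 23 ≡ 17. → (25, 17)

(25, 17)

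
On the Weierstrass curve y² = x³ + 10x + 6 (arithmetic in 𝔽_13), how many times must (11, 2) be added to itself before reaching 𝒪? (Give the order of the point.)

7

2P: tangent at (11, 2): λ = (3·11² + 10)/(2·2) ≡ 9/4. 4⁻¹ ≡ 10 (mod 13) since 4·10 = 40 ≡ 1, so λ ≡ 9·10 ≡ 12.
  x = λ² - 11 - 11 = 144 - 22 ≡ 5; y = λ·(11 - 5) - 2 ≡ 5. → (5, 5)
3P: (5, 5) + (11, 2). λ = (2 - 5)/(11 - 5) ≡ 10/6 mod 13. 6⁻¹ ≡ 11 (mod 13) since 6·11 = 66 ≡ 1, so λ ≡ 6.
  x = λ² - 5 - 11 = 36 - 16 ≡ 7; y = λ·(5 - 7) - 5 ≡ 9. → (7, 9)
4P: (7, 9) + (11, 2). λ = (2 - 9)/(11 - 7) ≡ 6/4 mod 13. 4⁻¹ ≡ 10 (mod 13), so λ ≡ 8.
  x = λ² - 7 - 11 = 64 - 18 ≡ 7; y = λ·(7 - 7) - 9 ≡ 4. → (7, 4)
5P: (7, 4) + (11, 2). λ = (2 - 4)/(11 - 7) ≡ 11/4 mod 13. 4⁻¹ ≡ 10 (mod 13), so λ ≡ 6.
  x = λ² - 7 - 11 = 36 - 18 ≡ 5; y = λ·(7 - 5) - 4 ≡ 8. → (5, 8)
6P: (5, 8) + (11, 2). λ = (2 - 8)/(11 - 5) ≡ 7/6 mod 13. 6⁻¹ ≡ 11 (mod 13), so λ ≡ 12.
  x = λ² - 5 - 11 = 144 - 16 ≡ 11; y = λ·(5 - 11) - 8 ≡ 11. → (11, 11)
7P: (11, 11) + (11, 2): same x and y₁ ≡ -y₂, so the sum is 𝒪.
7P = 𝒪, so the order is 7.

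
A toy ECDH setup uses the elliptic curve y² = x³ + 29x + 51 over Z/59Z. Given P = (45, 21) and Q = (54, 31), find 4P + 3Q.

First 4P:
Double-and-add on 4 = (100)₂. Start with P = (45, 21) for the leading 1-bit.
double: tangent at (45, 21): λ = (3·45² + 29)/(2·21) ≡ 27/42. 42⁻¹ ≡ 52 (mod 59) since 42·52 = 2184 ≡ 1, so λ ≡ 27·52 ≡ 47.
  x = λ² - 45 - 45 = 2209 - 90 ≡ 54; y = λ·(45 - 54) - 21 ≡ 28. → (54, 28)
double: tangent at (54, 28): λ = (3·54² + 29)/(2·28) ≡ 45/56. 56⁻¹ ≡ 39 (mod 59), so λ ≡ 45·39 ≡ 44.
  x = λ² - 54 - 54 = 1936 - 108 ≡ 58; y = λ·(54 - 58) - 28 ≡ 32. → (58, 32)
4P = (58, 32).
Next 3Q:
Repeated addition: build up to 3Q.
2Q: tangent at (54, 31): λ = (3·54² + 29)/(2·31) ≡ 45/3. 3⁻¹ ≡ 20 (mod 59), so λ ≡ 45·20 ≡ 15.
  x = λ² - 54 - 54 = 225 - 108 ≡ 58; y = λ·(54 - 58) - 31 ≡ 27. → (58, 27)
3Q: (58, 27) + (54, 31). λ = (31 - 27)/(54 - 58) ≡ 4/55 mod 59. 55⁻¹ ≡ 44 (mod 59), so λ ≡ 58.
  x = λ² - 58 - 54 = 3364 - 112 ≡ 7; y = λ·(58 - 7) - 27 ≡ 40. → (7, 40)
3Q = (7, 40).
Finally 4P + 3Q:
(58, 32) + (7, 40). λ = (40 - 32)/(7 - 58) ≡ 8/8 mod 59. 8⁻¹ ≡ 37 (mod 59) since 8·37 = 296 ≡ 1, so λ ≡ 1.
  x = λ² - 58 - 7 = 1 - 65 ≡ 54; y = λ·(58 - 54) - 32 ≡ 31. → (54, 31)

(54, 31)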